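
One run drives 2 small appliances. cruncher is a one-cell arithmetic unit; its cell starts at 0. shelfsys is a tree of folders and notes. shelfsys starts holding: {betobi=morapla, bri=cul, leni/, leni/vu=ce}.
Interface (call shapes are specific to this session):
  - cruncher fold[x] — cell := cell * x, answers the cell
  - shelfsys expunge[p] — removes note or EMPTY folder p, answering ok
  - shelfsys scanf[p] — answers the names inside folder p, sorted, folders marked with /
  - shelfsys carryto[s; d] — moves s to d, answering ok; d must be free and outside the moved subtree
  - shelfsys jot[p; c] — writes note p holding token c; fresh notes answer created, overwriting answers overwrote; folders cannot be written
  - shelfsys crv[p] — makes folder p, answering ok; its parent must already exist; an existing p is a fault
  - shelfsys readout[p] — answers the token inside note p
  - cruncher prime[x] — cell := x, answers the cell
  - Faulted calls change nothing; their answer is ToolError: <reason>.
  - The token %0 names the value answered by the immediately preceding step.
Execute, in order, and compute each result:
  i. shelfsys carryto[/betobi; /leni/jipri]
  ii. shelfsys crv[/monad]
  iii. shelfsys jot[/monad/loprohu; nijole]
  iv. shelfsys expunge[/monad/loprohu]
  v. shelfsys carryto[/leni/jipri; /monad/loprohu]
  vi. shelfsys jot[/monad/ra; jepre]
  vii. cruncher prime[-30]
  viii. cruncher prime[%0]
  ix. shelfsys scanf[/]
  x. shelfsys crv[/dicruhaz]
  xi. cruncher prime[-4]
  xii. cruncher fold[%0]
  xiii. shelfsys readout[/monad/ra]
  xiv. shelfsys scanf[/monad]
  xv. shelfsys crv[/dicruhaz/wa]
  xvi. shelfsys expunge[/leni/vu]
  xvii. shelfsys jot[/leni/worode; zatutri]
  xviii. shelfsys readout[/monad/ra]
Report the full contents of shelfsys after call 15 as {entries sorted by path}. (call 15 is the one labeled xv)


Answer: {bri=cul, dicruhaz/, dicruhaz/wa/, leni/, leni/vu=ce, monad/, monad/loprohu=morapla, monad/ra=jepre}

Derivation:
$ shelfsys carryto /betobi /leni/jipri
[out] ok
$ shelfsys crv /monad
[out] ok
$ shelfsys jot /monad/loprohu nijole
[out] created
$ shelfsys expunge /monad/loprohu
[out] ok
$ shelfsys carryto /leni/jipri /monad/loprohu
[out] ok
$ shelfsys jot /monad/ra jepre
[out] created
$ cruncher prime -30
[out] -30
$ cruncher prime %0
[out] -30
$ shelfsys scanf /
[out] [bri, leni/, monad/]
$ shelfsys crv /dicruhaz
[out] ok
$ cruncher prime -4
[out] -4
$ cruncher fold %0
[out] 16
$ shelfsys readout /monad/ra
[out] jepre
$ shelfsys scanf /monad
[out] [loprohu, ra]
$ shelfsys crv /dicruhaz/wa
[out] ok
$ shelfsys expunge /leni/vu
[out] ok
$ shelfsys jot /leni/worode zatutri
[out] created
$ shelfsys readout /monad/ra
[out] jepre


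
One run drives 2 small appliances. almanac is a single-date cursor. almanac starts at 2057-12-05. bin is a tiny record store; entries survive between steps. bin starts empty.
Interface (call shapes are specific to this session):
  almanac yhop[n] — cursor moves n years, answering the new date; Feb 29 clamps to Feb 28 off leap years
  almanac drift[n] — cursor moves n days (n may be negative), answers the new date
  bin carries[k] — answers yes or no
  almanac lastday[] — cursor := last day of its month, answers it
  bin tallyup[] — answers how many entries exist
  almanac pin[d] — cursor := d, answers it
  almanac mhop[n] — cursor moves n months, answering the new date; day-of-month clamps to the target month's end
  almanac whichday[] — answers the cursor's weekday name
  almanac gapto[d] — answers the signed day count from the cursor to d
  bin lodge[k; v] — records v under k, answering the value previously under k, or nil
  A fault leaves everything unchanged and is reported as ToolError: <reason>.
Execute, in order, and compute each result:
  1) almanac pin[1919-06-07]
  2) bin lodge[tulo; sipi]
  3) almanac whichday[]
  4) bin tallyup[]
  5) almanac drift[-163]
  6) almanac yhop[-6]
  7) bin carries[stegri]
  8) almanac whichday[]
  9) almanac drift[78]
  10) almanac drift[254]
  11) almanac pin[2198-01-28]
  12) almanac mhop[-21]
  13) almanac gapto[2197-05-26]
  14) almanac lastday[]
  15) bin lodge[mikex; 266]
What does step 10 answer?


Answer: 1913-11-23

Derivation:
Step: almanac pin[d=1919-06-07]
Result: 1919-06-07
Step: bin lodge[k=tulo; v=sipi]
Result: nil
Step: almanac whichday[]
Result: Saturday
Step: bin tallyup[]
Result: 1
Step: almanac drift[n=-163]
Result: 1918-12-26
Step: almanac yhop[n=-6]
Result: 1912-12-26
Step: bin carries[k=stegri]
Result: no
Step: almanac whichday[]
Result: Thursday
Step: almanac drift[n=78]
Result: 1913-03-14
Step: almanac drift[n=254]
Result: 1913-11-23
Step: almanac pin[d=2198-01-28]
Result: 2198-01-28
Step: almanac mhop[n=-21]
Result: 2196-04-28
Step: almanac gapto[d=2197-05-26]
Result: 393
Step: almanac lastday[]
Result: 2196-04-30
Step: bin lodge[k=mikex; v=266]
Result: nil


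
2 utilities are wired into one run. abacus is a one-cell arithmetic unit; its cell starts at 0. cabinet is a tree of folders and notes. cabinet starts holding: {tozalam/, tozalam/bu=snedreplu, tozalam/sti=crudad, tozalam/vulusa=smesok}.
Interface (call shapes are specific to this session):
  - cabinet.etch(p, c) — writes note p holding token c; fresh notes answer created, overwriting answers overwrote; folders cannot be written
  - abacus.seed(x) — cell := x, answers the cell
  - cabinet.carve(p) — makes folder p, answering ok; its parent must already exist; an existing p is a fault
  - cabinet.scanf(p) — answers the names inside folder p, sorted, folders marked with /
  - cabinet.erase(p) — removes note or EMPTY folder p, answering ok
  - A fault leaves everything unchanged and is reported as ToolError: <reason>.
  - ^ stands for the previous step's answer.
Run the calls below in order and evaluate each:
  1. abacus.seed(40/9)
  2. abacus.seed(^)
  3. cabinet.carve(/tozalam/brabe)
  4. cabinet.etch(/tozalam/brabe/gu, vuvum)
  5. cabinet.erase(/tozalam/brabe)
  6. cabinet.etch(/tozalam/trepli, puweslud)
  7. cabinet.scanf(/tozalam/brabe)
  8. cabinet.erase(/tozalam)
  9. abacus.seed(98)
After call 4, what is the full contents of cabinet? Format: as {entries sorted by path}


Answer: {tozalam/, tozalam/brabe/, tozalam/brabe/gu=vuvum, tozalam/bu=snedreplu, tozalam/sti=crudad, tozalam/vulusa=smesok}

Derivation:
→ abacus.seed(x='40/9')
← 40/9
→ abacus.seed(x='^')
← 40/9
→ cabinet.carve(p='/tozalam/brabe')
← ok
→ cabinet.etch(p='/tozalam/brabe/gu', c='vuvum')
← created
→ cabinet.erase(p='/tozalam/brabe')
← ToolError: not empty
→ cabinet.etch(p='/tozalam/trepli', c='puweslud')
← created
→ cabinet.scanf(p='/tozalam/brabe')
← [gu]
→ cabinet.erase(p='/tozalam')
← ToolError: not empty
→ abacus.seed(x='98')
← 98


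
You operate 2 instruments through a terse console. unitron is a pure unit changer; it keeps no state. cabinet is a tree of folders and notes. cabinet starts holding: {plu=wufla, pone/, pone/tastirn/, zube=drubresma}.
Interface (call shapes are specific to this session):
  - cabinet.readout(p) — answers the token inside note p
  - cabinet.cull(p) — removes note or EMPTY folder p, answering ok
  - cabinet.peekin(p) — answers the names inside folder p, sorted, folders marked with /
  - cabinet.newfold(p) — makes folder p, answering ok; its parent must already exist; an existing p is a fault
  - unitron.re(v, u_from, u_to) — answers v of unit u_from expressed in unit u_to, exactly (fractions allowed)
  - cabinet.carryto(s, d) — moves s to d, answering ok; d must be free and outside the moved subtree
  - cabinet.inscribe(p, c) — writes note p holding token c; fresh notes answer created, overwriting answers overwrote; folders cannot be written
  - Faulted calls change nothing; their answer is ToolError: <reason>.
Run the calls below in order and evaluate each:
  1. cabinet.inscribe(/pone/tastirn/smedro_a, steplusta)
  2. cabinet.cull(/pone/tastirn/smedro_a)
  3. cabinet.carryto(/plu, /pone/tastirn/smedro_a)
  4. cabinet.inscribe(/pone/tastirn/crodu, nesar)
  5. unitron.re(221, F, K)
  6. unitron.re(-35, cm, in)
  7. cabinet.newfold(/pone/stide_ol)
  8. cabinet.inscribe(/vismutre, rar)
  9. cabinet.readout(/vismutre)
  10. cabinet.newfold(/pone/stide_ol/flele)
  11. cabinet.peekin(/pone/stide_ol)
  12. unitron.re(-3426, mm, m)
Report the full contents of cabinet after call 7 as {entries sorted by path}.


·→ cabinet.inscribe(p: /pone/tastirn/smedro_a, c: steplusta)
·← created
·→ cabinet.cull(p: /pone/tastirn/smedro_a)
·← ok
·→ cabinet.carryto(s: /plu, d: /pone/tastirn/smedro_a)
·← ok
·→ cabinet.inscribe(p: /pone/tastirn/crodu, c: nesar)
·← created
·→ unitron.re(v: 221, u_from: F, u_to: K)
·← 7563/20
·→ unitron.re(v: -35, u_from: cm, u_to: in)
·← -1750/127
·→ cabinet.newfold(p: /pone/stide_ol)
·← ok
·→ cabinet.inscribe(p: /vismutre, c: rar)
·← created
·→ cabinet.readout(p: /vismutre)
·← rar
·→ cabinet.newfold(p: /pone/stide_ol/flele)
·← ok
·→ cabinet.peekin(p: /pone/stide_ol)
·← [flele/]
·→ unitron.re(v: -3426, u_from: mm, u_to: m)
·← -1713/500

Answer: {pone/, pone/stide_ol/, pone/tastirn/, pone/tastirn/crodu=nesar, pone/tastirn/smedro_a=wufla, zube=drubresma}


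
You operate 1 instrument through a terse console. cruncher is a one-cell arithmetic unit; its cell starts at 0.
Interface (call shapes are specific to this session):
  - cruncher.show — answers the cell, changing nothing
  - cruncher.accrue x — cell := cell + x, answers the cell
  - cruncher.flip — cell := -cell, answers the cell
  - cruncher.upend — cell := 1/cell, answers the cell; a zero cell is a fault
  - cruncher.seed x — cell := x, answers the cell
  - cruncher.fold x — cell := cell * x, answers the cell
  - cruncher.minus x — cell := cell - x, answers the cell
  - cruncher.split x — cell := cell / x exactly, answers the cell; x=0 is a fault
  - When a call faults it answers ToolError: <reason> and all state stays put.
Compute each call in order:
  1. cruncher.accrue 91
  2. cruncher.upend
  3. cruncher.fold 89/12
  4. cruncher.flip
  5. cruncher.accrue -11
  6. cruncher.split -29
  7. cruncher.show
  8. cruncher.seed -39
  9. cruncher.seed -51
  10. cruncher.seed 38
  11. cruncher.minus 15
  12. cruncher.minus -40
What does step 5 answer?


$ cruncher.accrue 91
:: 91
$ cruncher.upend
:: 1/91
$ cruncher.fold 89/12
:: 89/1092
$ cruncher.flip
:: -89/1092
$ cruncher.accrue -11
:: -12101/1092
$ cruncher.split -29
:: 12101/31668
$ cruncher.show
:: 12101/31668
$ cruncher.seed -39
:: -39
$ cruncher.seed -51
:: -51
$ cruncher.seed 38
:: 38
$ cruncher.minus 15
:: 23
$ cruncher.minus -40
:: 63

Answer: -12101/1092


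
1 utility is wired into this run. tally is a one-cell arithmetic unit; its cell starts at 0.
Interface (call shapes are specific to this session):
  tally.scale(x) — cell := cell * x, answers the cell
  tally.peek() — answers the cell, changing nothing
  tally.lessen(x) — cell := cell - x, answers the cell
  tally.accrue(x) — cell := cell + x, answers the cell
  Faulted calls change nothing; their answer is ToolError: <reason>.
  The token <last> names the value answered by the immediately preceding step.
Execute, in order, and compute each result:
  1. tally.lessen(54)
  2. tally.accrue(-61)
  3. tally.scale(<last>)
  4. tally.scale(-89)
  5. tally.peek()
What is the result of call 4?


==> lessen(x→54)
<== -54
==> accrue(x→-61)
<== -115
==> scale(x→<last>)
<== 13225
==> scale(x→-89)
<== -1177025
==> peek()
<== -1177025

Answer: -1177025


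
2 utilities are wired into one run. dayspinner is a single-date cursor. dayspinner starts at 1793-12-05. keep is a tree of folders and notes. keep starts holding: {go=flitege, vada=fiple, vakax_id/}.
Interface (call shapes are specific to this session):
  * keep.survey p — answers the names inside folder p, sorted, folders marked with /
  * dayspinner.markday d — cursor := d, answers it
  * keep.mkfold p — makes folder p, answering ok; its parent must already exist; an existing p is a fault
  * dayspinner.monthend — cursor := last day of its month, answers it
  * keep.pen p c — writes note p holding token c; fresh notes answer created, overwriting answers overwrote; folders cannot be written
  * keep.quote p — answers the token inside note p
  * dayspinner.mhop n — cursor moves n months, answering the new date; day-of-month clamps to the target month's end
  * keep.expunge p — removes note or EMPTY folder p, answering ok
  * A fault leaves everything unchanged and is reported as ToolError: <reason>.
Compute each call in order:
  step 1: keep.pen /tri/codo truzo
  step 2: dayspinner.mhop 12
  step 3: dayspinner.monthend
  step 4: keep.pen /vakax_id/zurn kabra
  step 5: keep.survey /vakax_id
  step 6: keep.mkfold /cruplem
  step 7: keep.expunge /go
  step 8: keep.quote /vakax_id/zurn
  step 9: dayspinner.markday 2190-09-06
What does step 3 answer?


Answer: 1794-12-31

Derivation:
// pen(p='/tri/codo', c='truzo') : ToolError: no parent
// mhop(n='12') : 1794-12-05
// monthend() : 1794-12-31
// pen(p='/vakax_id/zurn', c='kabra') : created
// survey(p='/vakax_id') : [zurn]
// mkfold(p='/cruplem') : ok
// expunge(p='/go') : ok
// quote(p='/vakax_id/zurn') : kabra
// markday(d='2190-09-06') : 2190-09-06


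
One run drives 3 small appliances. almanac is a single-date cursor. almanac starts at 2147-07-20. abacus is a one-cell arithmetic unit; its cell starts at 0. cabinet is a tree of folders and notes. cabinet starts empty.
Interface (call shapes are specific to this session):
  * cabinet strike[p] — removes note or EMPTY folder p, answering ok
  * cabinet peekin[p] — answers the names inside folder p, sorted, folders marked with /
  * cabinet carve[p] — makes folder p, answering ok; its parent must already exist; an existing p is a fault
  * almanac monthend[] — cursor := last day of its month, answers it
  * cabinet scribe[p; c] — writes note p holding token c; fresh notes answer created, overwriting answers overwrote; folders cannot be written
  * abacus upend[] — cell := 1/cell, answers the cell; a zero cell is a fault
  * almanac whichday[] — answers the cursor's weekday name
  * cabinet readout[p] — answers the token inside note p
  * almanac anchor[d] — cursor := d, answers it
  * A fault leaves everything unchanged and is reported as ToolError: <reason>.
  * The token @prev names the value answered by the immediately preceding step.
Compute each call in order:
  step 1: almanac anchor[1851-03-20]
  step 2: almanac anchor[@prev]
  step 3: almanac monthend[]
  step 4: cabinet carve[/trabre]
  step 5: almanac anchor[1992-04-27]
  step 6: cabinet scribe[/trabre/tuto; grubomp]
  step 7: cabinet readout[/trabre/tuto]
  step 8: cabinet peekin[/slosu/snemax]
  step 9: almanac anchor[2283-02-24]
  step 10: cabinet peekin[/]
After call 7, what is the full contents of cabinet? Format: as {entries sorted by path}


Do: almanac anchor[d=1851-03-20]
See: 1851-03-20
Do: almanac anchor[d=@prev]
See: 1851-03-20
Do: almanac monthend[]
See: 1851-03-31
Do: cabinet carve[p=/trabre]
See: ok
Do: almanac anchor[d=1992-04-27]
See: 1992-04-27
Do: cabinet scribe[p=/trabre/tuto; c=grubomp]
See: created
Do: cabinet readout[p=/trabre/tuto]
See: grubomp
Do: cabinet peekin[p=/slosu/snemax]
See: ToolError: not found
Do: almanac anchor[d=2283-02-24]
See: 2283-02-24
Do: cabinet peekin[p=/]
See: [trabre/]

Answer: {trabre/, trabre/tuto=grubomp}


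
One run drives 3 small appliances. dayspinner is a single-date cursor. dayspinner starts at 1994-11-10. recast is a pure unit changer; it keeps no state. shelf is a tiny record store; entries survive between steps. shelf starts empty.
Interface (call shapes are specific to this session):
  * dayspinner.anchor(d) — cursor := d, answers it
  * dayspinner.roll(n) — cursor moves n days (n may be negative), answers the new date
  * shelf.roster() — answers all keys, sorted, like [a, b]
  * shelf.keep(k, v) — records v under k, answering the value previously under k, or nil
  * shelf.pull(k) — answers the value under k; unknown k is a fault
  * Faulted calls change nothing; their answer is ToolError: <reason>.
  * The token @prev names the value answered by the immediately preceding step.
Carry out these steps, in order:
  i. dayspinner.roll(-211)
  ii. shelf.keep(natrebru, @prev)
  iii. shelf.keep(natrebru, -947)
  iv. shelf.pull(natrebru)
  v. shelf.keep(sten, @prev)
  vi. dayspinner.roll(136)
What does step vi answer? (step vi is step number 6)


[in] dayspinner.roll n='-211'
[out] 1994-04-13
[in] shelf.keep k='natrebru' v='@prev'
[out] nil
[in] shelf.keep k='natrebru' v='-947'
[out] 1994-04-13
[in] shelf.pull k='natrebru'
[out] -947
[in] shelf.keep k='sten' v='@prev'
[out] nil
[in] dayspinner.roll n='136'
[out] 1994-08-27

Answer: 1994-08-27


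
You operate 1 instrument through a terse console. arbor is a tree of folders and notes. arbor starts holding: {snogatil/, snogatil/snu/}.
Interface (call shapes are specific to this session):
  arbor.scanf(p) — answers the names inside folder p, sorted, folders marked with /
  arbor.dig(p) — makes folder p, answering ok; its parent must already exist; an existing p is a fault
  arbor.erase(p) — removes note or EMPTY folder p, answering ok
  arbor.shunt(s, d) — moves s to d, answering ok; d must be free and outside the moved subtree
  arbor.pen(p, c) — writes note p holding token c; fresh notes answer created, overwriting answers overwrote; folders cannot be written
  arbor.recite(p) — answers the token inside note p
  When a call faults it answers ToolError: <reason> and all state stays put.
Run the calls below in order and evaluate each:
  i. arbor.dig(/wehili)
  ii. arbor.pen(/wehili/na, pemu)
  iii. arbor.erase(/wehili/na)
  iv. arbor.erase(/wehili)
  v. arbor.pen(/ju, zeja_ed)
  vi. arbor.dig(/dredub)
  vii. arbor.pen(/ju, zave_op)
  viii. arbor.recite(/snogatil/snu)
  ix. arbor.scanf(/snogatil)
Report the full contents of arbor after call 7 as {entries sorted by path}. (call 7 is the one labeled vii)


Answer: {dredub/, ju=zave_op, snogatil/, snogatil/snu/}

Derivation:
→ dig(p='/wehili')
← ok
→ pen(p='/wehili/na', c='pemu')
← created
→ erase(p='/wehili/na')
← ok
→ erase(p='/wehili')
← ok
→ pen(p='/ju', c='zeja_ed')
← created
→ dig(p='/dredub')
← ok
→ pen(p='/ju', c='zave_op')
← overwrote
→ recite(p='/snogatil/snu')
← ToolError: is a directory
→ scanf(p='/snogatil')
← [snu/]


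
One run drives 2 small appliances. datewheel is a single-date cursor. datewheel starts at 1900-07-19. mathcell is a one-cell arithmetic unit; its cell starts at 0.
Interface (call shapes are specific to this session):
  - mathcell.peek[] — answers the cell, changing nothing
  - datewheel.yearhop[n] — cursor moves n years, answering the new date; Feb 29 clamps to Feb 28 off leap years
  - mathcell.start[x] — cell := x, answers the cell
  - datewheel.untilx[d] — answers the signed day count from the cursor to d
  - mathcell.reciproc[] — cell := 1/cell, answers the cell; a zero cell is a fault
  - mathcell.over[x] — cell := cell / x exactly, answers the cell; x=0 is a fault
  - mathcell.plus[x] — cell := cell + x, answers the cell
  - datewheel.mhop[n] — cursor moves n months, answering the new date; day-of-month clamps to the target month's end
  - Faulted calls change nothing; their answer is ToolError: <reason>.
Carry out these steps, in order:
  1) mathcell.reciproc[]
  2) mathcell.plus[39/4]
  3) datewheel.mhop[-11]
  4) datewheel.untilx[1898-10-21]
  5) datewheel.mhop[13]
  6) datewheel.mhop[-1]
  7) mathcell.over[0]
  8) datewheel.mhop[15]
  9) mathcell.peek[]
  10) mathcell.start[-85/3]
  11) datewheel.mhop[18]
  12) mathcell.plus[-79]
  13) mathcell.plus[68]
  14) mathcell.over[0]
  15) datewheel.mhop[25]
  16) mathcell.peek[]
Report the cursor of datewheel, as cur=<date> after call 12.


Answer: cur=1903-05-19

Derivation:
I use mathcell.reciproc(), → ToolError: reciprocal of zero.
I use mathcell.plus using x='39/4': 39/4.
I run datewheel.mhop using n='-11', which returns 1899-08-19.
I call datewheel.untilx using d='1898-10-21', and see -302.
I try datewheel.mhop using n='13', → 1900-09-19.
Now I run datewheel.mhop using n='-1', giving 1900-08-19.
I call mathcell.over using x='0', and observe ToolError: division by zero.
I run datewheel.mhop using n='15', → 1901-11-19.
Then mathcell.peek, yielding 39/4.
I use mathcell.start using x='-85/3', — result: -85/3.
Now I run datewheel.mhop using n='18', and observe 1903-05-19.
Invoking mathcell.plus using x='-79', and observe -322/3.
Next I call mathcell.plus using x='68', and observe -118/3.
I invoke mathcell.over using x='0', and observe ToolError: division by zero.
Then datewheel.mhop using n='25', → 1905-06-19.
Using mathcell.peek, which returns -118/3.


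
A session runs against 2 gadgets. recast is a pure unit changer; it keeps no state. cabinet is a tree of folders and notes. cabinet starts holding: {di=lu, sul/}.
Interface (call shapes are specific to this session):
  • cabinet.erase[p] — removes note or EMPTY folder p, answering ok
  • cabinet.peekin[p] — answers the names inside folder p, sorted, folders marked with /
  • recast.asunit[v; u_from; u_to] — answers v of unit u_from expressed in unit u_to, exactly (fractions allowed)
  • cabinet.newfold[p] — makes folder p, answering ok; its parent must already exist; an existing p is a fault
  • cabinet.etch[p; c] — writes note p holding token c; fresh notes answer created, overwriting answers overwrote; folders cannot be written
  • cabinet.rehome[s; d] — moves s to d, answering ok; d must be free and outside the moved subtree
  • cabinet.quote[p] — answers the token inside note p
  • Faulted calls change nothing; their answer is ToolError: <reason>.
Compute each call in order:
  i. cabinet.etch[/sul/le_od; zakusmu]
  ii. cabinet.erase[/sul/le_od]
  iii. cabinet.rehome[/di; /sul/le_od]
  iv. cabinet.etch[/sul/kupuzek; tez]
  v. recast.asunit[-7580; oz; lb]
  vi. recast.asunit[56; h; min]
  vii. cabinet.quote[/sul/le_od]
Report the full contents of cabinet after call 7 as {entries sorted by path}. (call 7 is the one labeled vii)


Answer: {sul/, sul/kupuzek=tez, sul/le_od=lu}

Derivation:
>> cabinet.etch(p→/sul/le_od, c→zakusmu)
<< created
>> cabinet.erase(p→/sul/le_od)
<< ok
>> cabinet.rehome(s→/di, d→/sul/le_od)
<< ok
>> cabinet.etch(p→/sul/kupuzek, c→tez)
<< created
>> recast.asunit(v→-7580, u_from→oz, u_to→lb)
<< -1895/4
>> recast.asunit(v→56, u_from→h, u_to→min)
<< 3360
>> cabinet.quote(p→/sul/le_od)
<< lu


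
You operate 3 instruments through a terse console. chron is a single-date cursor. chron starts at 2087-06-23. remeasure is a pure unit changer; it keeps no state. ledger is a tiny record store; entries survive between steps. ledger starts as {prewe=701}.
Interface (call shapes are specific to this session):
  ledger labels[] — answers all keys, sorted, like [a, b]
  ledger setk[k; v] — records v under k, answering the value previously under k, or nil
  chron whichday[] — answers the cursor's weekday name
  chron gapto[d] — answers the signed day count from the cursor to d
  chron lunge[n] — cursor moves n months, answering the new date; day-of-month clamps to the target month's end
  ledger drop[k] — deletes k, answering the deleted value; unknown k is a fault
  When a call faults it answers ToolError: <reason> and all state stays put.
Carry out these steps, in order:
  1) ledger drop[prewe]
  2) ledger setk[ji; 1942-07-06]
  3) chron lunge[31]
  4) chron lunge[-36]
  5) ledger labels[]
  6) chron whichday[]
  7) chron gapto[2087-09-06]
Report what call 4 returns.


Answer: 2087-01-23

Derivation:
[in] ledger drop prewe
[out] 701
[in] ledger setk ji 1942-07-06
[out] nil
[in] chron lunge 31
[out] 2090-01-23
[in] chron lunge -36
[out] 2087-01-23
[in] ledger labels
[out] [ji]
[in] chron whichday
[out] Thursday
[in] chron gapto 2087-09-06
[out] 226


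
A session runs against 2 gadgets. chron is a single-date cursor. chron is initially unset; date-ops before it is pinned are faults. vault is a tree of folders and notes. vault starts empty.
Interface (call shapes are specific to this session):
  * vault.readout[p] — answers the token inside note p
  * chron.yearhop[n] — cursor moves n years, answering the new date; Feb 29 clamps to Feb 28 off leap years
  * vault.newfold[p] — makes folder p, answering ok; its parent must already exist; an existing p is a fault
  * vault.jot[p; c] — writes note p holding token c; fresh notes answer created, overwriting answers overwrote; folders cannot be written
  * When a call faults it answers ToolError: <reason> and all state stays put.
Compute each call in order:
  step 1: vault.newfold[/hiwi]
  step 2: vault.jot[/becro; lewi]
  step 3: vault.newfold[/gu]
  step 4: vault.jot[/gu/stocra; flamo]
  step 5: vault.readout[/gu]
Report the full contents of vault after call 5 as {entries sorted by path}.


I invoke vault.newfold(p: /hiwi): ok.
I run vault.jot(p: /becro, c: lewi), and observe created.
Next I call vault.newfold(p: /gu), yielding ok.
Next I call vault.jot(p: /gu/stocra, c: flamo), which returns created.
Calling vault.readout(p: /gu), and get ToolError: is a directory.

Answer: {becro=lewi, gu/, gu/stocra=flamo, hiwi/}


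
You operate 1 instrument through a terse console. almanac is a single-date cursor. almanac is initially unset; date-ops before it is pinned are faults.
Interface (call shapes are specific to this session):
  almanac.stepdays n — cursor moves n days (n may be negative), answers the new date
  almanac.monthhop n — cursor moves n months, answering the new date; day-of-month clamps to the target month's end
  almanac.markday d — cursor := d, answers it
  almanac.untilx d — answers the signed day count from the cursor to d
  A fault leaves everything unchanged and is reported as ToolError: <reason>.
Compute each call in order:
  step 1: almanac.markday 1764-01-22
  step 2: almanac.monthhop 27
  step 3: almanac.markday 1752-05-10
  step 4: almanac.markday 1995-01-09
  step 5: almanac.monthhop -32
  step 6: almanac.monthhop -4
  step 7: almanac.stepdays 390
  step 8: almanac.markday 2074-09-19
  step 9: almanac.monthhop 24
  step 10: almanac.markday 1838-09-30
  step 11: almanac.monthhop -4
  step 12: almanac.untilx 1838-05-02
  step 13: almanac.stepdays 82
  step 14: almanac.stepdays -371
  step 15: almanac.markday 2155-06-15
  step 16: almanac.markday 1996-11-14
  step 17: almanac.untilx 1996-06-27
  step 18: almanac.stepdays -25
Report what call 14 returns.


==> almanac.markday(d='1764-01-22')
<== 1764-01-22
==> almanac.monthhop(n='27')
<== 1766-04-22
==> almanac.markday(d='1752-05-10')
<== 1752-05-10
==> almanac.markday(d='1995-01-09')
<== 1995-01-09
==> almanac.monthhop(n='-32')
<== 1992-05-09
==> almanac.monthhop(n='-4')
<== 1992-01-09
==> almanac.stepdays(n='390')
<== 1993-02-02
==> almanac.markday(d='2074-09-19')
<== 2074-09-19
==> almanac.monthhop(n='24')
<== 2076-09-19
==> almanac.markday(d='1838-09-30')
<== 1838-09-30
==> almanac.monthhop(n='-4')
<== 1838-05-30
==> almanac.untilx(d='1838-05-02')
<== -28
==> almanac.stepdays(n='82')
<== 1838-08-20
==> almanac.stepdays(n='-371')
<== 1837-08-14
==> almanac.markday(d='2155-06-15')
<== 2155-06-15
==> almanac.markday(d='1996-11-14')
<== 1996-11-14
==> almanac.untilx(d='1996-06-27')
<== -140
==> almanac.stepdays(n='-25')
<== 1996-10-20

Answer: 1837-08-14


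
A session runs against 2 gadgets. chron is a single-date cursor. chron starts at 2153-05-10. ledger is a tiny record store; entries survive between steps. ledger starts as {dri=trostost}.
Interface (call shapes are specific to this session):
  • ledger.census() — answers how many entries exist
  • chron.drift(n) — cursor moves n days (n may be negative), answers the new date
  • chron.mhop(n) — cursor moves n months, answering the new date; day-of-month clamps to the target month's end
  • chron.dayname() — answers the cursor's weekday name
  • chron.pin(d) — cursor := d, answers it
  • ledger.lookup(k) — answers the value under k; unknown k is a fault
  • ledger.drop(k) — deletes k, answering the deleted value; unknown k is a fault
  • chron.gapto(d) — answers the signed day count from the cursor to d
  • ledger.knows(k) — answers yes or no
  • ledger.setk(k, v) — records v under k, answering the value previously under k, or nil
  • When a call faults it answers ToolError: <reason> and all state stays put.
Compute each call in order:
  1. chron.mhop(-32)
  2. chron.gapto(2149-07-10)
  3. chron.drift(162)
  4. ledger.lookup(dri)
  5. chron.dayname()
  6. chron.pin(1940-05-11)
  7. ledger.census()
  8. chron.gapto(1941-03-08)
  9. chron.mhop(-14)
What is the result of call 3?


Using chron.mhop(n=-32): 2150-09-10.
I call chron.gapto(d=2149-07-10), → -427.
Using chron.drift(n=162), yielding 2151-02-19.
I call ledger.lookup(k=dri), yielding trostost.
I use chron.dayname(), and observe Friday.
Calling chron.pin(d=1940-05-11): 1940-05-11.
I call ledger.census, and get 1.
Next I call chron.gapto(d=1941-03-08), and observe 301.
I invoke chron.mhop(n=-14), and get 1939-03-11.

Answer: 2151-02-19


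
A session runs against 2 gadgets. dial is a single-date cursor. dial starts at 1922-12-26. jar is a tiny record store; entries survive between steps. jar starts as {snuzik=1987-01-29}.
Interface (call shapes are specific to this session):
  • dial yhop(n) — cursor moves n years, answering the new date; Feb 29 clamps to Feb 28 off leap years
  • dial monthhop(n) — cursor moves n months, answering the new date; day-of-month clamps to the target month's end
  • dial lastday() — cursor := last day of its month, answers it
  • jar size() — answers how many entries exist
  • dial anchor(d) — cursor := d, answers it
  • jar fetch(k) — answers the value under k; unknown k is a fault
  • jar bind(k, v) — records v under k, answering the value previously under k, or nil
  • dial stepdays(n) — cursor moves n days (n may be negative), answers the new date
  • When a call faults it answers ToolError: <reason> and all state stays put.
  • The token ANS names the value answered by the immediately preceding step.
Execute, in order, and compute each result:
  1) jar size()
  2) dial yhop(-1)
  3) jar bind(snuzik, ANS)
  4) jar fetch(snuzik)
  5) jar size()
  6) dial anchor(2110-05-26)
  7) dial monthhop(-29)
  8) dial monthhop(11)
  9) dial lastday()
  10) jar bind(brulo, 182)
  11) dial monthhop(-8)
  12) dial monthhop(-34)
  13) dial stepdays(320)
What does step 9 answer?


Answer: 2108-11-30

Derivation:
% jar size
  1
% dial yhop n=-1
  1921-12-26
% jar bind k=snuzik v=ANS
  1987-01-29
% jar fetch k=snuzik
  1921-12-26
% jar size
  1
% dial anchor d=2110-05-26
  2110-05-26
% dial monthhop n=-29
  2107-12-26
% dial monthhop n=11
  2108-11-26
% dial lastday
  2108-11-30
% jar bind k=brulo v=182
  nil
% dial monthhop n=-8
  2108-03-30
% dial monthhop n=-34
  2105-05-30
% dial stepdays n=320
  2106-04-15


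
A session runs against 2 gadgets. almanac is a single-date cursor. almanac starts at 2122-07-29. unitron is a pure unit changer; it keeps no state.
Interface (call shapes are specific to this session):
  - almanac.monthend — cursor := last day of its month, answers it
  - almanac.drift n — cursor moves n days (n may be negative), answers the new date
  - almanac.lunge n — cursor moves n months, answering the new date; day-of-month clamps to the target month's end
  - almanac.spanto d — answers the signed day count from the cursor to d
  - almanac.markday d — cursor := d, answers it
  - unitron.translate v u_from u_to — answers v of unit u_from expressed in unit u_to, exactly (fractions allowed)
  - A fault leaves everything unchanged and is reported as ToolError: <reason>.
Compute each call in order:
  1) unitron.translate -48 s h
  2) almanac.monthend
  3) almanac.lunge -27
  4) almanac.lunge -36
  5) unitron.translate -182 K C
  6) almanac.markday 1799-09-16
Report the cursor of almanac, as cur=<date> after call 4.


→ unitron.translate(v=-48, u_from=s, u_to=h)
← -1/75
→ almanac.monthend()
← 2122-07-31
→ almanac.lunge(n=-27)
← 2120-04-30
→ almanac.lunge(n=-36)
← 2117-04-30
→ unitron.translate(v=-182, u_from=K, u_to=C)
← -9103/20
→ almanac.markday(d=1799-09-16)
← 1799-09-16

Answer: cur=2117-04-30


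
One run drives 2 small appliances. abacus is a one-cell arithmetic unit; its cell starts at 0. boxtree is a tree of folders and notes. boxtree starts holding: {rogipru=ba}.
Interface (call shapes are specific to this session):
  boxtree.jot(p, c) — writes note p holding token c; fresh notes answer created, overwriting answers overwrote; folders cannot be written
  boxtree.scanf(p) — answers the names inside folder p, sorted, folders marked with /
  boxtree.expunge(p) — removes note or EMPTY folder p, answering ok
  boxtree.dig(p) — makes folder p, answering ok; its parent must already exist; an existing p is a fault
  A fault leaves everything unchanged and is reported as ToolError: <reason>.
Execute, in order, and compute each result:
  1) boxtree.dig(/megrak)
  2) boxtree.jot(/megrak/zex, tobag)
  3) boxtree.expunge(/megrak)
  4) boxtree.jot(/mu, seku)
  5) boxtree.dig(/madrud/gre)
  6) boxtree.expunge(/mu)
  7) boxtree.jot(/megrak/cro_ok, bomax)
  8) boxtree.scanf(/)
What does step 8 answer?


Answer: [megrak/, rogipru]

Derivation:
% dig p='/megrak'
= ok
% jot p='/megrak/zex' c='tobag'
= created
% expunge p='/megrak'
= ToolError: not empty
% jot p='/mu' c='seku'
= created
% dig p='/madrud/gre'
= ToolError: no parent
% expunge p='/mu'
= ok
% jot p='/megrak/cro_ok' c='bomax'
= created
% scanf p='/'
= [megrak/, rogipru]


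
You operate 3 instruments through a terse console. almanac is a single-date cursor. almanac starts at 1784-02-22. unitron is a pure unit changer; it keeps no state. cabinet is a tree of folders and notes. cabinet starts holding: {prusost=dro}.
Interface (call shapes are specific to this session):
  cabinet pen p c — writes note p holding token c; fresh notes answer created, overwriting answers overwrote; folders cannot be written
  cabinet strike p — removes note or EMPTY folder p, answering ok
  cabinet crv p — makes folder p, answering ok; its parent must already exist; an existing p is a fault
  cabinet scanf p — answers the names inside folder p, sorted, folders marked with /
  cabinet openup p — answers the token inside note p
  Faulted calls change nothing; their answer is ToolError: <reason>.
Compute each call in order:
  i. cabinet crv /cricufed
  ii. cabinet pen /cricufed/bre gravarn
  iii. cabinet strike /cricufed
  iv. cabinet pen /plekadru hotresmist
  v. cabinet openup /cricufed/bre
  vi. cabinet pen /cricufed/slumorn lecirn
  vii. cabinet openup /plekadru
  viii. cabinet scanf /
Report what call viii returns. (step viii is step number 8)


Answer: [cricufed/, plekadru, prusost]

Derivation:
> cabinet crv p=/cricufed
:: ok
> cabinet pen p=/cricufed/bre c=gravarn
:: created
> cabinet strike p=/cricufed
:: ToolError: not empty
> cabinet pen p=/plekadru c=hotresmist
:: created
> cabinet openup p=/cricufed/bre
:: gravarn
> cabinet pen p=/cricufed/slumorn c=lecirn
:: created
> cabinet openup p=/plekadru
:: hotresmist
> cabinet scanf p=/
:: [cricufed/, plekadru, prusost]


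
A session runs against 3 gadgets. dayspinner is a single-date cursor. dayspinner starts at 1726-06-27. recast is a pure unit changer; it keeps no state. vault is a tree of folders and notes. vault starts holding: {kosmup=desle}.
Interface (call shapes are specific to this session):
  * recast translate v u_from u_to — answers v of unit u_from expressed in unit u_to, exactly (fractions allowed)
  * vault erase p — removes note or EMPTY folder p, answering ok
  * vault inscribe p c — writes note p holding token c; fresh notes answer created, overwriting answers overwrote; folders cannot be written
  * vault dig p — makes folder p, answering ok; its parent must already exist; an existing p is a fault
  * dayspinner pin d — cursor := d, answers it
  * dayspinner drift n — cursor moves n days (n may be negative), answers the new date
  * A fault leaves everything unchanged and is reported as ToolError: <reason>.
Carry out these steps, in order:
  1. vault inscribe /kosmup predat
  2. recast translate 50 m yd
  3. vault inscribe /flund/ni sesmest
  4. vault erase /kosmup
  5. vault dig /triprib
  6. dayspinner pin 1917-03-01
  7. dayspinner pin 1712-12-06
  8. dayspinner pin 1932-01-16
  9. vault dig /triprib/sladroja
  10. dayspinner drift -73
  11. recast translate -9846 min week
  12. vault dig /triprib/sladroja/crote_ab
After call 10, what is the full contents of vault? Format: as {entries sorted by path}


-- 1. vault inscribe(/kosmup, predat) == overwrote
-- 2. recast translate(50, m, yd) == 62500/1143
-- 3. vault inscribe(/flund/ni, sesmest) == ToolError: no parent
-- 4. vault erase(/kosmup) == ok
-- 5. vault dig(/triprib) == ok
-- 6. dayspinner pin(1917-03-01) == 1917-03-01
-- 7. dayspinner pin(1712-12-06) == 1712-12-06
-- 8. dayspinner pin(1932-01-16) == 1932-01-16
-- 9. vault dig(/triprib/sladroja) == ok
-- 10. dayspinner drift(-73) == 1931-11-04
-- 11. recast translate(-9846, min, week) == -547/560
-- 12. vault dig(/triprib/sladroja/crote_ab) == ok

Answer: {triprib/, triprib/sladroja/}


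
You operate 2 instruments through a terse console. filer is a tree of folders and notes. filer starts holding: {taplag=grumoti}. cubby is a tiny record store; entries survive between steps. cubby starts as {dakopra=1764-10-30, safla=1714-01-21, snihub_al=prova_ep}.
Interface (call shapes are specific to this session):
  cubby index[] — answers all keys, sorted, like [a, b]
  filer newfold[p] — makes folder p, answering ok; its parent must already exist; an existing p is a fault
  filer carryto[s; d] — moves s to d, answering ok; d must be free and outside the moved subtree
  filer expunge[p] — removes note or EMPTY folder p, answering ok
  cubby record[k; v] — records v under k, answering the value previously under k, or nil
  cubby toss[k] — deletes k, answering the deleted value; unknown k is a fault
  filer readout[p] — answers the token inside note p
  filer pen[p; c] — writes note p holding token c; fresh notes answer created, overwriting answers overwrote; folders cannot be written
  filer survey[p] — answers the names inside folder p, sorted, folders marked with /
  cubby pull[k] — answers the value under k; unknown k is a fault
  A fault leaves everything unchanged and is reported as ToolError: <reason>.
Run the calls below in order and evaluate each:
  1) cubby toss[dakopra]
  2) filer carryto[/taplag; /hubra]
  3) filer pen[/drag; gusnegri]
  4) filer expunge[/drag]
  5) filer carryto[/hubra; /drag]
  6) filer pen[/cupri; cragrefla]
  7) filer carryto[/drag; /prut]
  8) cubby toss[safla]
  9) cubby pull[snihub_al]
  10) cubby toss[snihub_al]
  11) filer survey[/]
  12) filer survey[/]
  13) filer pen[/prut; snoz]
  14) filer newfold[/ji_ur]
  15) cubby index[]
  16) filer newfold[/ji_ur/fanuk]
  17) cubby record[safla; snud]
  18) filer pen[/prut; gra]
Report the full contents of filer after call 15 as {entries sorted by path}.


I use cubby toss passing k='dakopra', which returns 1764-10-30.
Next I call filer carryto passing s='/taplag', d='/hubra', which returns ok.
I run filer pen passing p='/drag', c='gusnegri': created.
Now I run filer expunge passing p='/drag', and see ok.
I try filer carryto passing s='/hubra', d='/drag', — result: ok.
I call filer pen passing p='/cupri', c='cragrefla', — result: created.
I use filer carryto passing s='/drag', d='/prut', and see ok.
Invoking cubby toss passing k='safla', → 1714-01-21.
I invoke cubby pull passing k='snihub_al': prova_ep.
I use cubby toss passing k='snihub_al', and see prova_ep.
Now I run filer survey passing p='/', → [cupri, prut].
Then filer survey passing p='/', and see [cupri, prut].
I use filer pen passing p='/prut', c='snoz', which returns overwrote.
Calling filer newfold passing p='/ji_ur', and observe ok.
Then cubby index(), yielding [].
I invoke filer newfold passing p='/ji_ur/fanuk', and get ok.
I try cubby record passing k='safla', v='snud', and observe nil.
Now I run filer pen passing p='/prut', c='gra', → overwrote.

Answer: {cupri=cragrefla, ji_ur/, prut=snoz}


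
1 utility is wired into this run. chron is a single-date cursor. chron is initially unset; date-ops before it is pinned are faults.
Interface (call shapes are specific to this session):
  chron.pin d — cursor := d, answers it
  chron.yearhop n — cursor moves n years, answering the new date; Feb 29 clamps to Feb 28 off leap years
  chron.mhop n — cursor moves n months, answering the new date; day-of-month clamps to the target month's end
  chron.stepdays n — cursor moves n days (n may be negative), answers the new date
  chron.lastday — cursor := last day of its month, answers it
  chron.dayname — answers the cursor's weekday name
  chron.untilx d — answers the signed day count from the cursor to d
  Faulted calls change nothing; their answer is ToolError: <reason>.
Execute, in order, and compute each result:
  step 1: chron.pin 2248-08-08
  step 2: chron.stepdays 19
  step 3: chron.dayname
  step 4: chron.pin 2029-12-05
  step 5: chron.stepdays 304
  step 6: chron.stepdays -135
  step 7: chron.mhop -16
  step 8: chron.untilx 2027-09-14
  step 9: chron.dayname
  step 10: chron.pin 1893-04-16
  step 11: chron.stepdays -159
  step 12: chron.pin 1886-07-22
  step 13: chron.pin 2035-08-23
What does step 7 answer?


Answer: 2029-01-23

Derivation:
CALL chron.pin[d→2248-08-08]
RET  2248-08-08
CALL chron.stepdays[n→19]
RET  2248-08-27
CALL chron.dayname[]
RET  Sunday
CALL chron.pin[d→2029-12-05]
RET  2029-12-05
CALL chron.stepdays[n→304]
RET  2030-10-05
CALL chron.stepdays[n→-135]
RET  2030-05-23
CALL chron.mhop[n→-16]
RET  2029-01-23
CALL chron.untilx[d→2027-09-14]
RET  -497
CALL chron.dayname[]
RET  Tuesday
CALL chron.pin[d→1893-04-16]
RET  1893-04-16
CALL chron.stepdays[n→-159]
RET  1892-11-08
CALL chron.pin[d→1886-07-22]
RET  1886-07-22
CALL chron.pin[d→2035-08-23]
RET  2035-08-23
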